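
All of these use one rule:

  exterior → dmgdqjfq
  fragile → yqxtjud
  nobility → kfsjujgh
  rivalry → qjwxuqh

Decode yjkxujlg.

finalist

Each letter's alphabet position (a=0..z=25) is mapped through 21·x+23 mod 26 — an affine cipher.
Reversing it on yjkxujlg: y(24)→5·(24−23)≡5=f; j(9)→5·(9−23)≡8=i; k(10)→5·(10−23)≡13=n; x(23)→5·(23−23)≡0=a; u(20)→5·(20−23)≡11=l; j(9)→5·(9−23)≡8=i; l(11)→5·(11−23)≡18=s; g(6)→5·(6−23)≡19=t (all mod 26).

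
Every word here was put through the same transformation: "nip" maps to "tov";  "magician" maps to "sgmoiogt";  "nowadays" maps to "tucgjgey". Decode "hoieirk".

bicycle

Every letter moves 6 places later in the alphabet, wrapping around z→a.
Reversing it on hoieirk: h−6=b, o−6=i, i−6=c, e−6=y, i−6=c, r−6=l, k−6=e.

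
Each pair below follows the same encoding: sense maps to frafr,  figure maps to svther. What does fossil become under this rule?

Compare letters: s→f is +13, e→r is +13, n→a is +13 — a constant shift. Every letter moves 13 places later in the alphabet, wrapping around z→a.
For fossil: f+13=s, o+13=b, s+13=f, s+13=f, i+13=v, l+13=y.

sbffvy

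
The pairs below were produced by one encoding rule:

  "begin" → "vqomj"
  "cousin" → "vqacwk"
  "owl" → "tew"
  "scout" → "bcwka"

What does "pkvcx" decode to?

punch

The output letters match the input read backwards, each shifted +8: begin reversed is nigeb. The word is reversed, then every letter is shifted forward by 8.
Decoding pkvcx: shift back: p−8=h, k−8=c, v−8=n, c−8=u, x−8=p → hcnup; then reverse → punch.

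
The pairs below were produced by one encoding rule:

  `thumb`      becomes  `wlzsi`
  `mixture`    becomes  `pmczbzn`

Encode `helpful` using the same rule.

In thumb: t→w is +3, h→l is +4, u→z is +5, m→s is +6 — the shift increases by 1 each position. The shift increases by 1 at each position, starting from +3: 3, 4, 5, ….
For helpful: h+3=k, e+4=i, l+5=q, p+6=v, f+7=m, u+8=c, l+9=u.

kiqvmcu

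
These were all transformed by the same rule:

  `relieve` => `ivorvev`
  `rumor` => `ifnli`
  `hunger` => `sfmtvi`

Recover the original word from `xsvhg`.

chest

Each letter is replaced by its mirror in the alphabet: a↔z, b↔y, c↔x, and so on (the Atbash cipher).
Undoing it on xsvhg: x↔c, s↔h, v↔e, h↔s, g↔t.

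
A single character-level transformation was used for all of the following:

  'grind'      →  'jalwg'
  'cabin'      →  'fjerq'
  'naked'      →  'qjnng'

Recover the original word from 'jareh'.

Shifts by position in grind: pos 0: g→j (+3), pos 1: r→a (+9), pos 2: i→l (+3), pos 3: n→w (+9) — repeating every 2. The shifts repeat in a cycle of length 2: positions 0,1,… shift by +3, +9, then the pattern repeats.
Undoing it on jareh: j−3=g, a−9=r, r−3=o, e−9=v, h−3=e.

grove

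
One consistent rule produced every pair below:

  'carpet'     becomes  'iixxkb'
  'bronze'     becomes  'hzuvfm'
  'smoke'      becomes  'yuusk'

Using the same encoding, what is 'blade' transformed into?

Shifts by position in carpet: pos 0: c→i (+6), pos 1: a→i (+8), pos 2: r→x (+6), pos 3: p→x (+8) — repeating every 2. A repeating key of period 2 is used — shifts +6, +8 over and over.
For blade: b+6=h, l+8=t, a+6=g, d+8=l, e+6=k.

htglk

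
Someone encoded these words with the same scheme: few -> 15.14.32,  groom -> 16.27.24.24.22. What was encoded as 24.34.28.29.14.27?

oyster

Each letter is replaced by its alphabet position (a=1..z=26) + 9.
Decoding 24.34.28.29.14.27: 24→(24−9)÷1=15=o, 34→(34−9)÷1=25=y, 28→(28−9)÷1=19=s, 29→(29−9)÷1=20=t, 14→(14−9)÷1=5=e, 27→(27−9)÷1=18=r.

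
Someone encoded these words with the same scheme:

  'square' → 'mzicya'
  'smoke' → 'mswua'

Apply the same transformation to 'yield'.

ltmqg

The output letters match the input read backwards, each shifted +8: square reversed is erauqs. The word is reversed, then every letter is shifted forward by 8.
For yield: reverse → dleiy; then shift: d+8=l, l+8=t, e+8=m, i+8=q, y+8=g.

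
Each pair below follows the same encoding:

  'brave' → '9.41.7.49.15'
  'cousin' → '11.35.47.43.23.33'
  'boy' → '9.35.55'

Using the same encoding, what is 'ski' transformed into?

Each letter becomes 2×(its alphabet position, a=1..z=26) + 5.
For ski: s=19→43, k=11→27, i=9→23.

43.27.23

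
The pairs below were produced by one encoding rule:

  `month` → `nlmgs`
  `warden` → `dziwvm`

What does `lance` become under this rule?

Each pair mirrors across the alphabet (m↔n, o↔l, n↔m): positions sum to 25. Each letter is replaced by its mirror in the alphabet: a↔z, b↔y, c↔x, and so on (the Atbash cipher).
Applying it to lance: l↔o, a↔z, n↔m, c↔x, e↔v.

ozmxv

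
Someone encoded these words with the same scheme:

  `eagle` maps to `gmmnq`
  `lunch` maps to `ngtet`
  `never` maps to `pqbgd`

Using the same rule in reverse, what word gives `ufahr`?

stuff

It's a Vigenère-style cipher with numeric key [2,12,6]: position i shifts by key[i mod 3].
Decoding ufahr: u−2=s, f−12=t, a−6=u, h−2=f, r−12=f.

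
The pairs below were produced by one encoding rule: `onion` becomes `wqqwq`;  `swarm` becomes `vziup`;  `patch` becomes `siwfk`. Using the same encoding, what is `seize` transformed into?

Vowels shift forward by 8 and consonants shift forward by 3.
On seize: s(cons)+3=v, e(vowel)+8=m, i(vowel)+8=q, z(cons)+3=c, e(vowel)+8=m.

vmqcm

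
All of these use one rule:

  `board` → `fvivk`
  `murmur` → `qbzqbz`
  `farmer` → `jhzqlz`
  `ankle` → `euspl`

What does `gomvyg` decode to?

Shifts by position in board: pos 0: b→f (+4), pos 1: o→v (+7), pos 2: a→i (+8), pos 3: r→v (+4), pos 4: d→k (+7) — repeating every 3. The shifts repeat in a cycle of length 3: positions 0,1,… shift by +4, +7, +8, then the pattern repeats.
Undoing it on gomvyg: g−4=c, o−7=h, m−8=e, v−4=r, y−7=r, g−8=y.

cherry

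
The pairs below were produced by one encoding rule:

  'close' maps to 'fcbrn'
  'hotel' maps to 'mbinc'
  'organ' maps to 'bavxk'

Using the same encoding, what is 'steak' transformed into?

c(2)→f(5) and l(11)→c(2) fit y≡17x+23 (mod 26); the inverse of 17 mod 26 is 23. Treating letters as 0–25, the rule is x ↦ 17x + 23 (mod 26).
Applying it to steak: s(18)→17·18+23≡17=r; t(19)→17·19+23≡8=i; e(4)→17·4+23≡13=n; a(0)→17·0+23≡23=x; k(10)→17·10+23≡11=l (all mod 26).

rinxl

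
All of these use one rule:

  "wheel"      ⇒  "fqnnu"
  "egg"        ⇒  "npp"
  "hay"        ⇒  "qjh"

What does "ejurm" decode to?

valid

Every letter moves 9 places later in the alphabet, wrapping around z→a.
Decoding ejurm: e−9=v, j−9=a, u−9=l, r−9=i, m−9=d.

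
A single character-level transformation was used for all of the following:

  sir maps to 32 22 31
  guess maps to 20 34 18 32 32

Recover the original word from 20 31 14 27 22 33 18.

s is letter #19 and maps to 32: an offset of 13. Letters become their 1-based position plus 13 (so a→14, b→15, …).
Undoing it on 20 31 14 27 22 33 18: 20→(20−13)÷1=7=g, 31→(31−13)÷1=18=r, 14→(14−13)÷1=1=a, 27→(27−13)÷1=14=n, 22→(22−13)÷1=9=i, 33→(33−13)÷1=20=t, 18→(18−13)÷1=5=e.

granite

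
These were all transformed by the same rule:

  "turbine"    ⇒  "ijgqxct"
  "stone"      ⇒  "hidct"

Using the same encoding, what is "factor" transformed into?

upridg

It's a constant shift of +15 (ROT15).
Applying it to factor: f+15=u, a+15=p, c+15=r, t+15=i, o+15=d, r+15=g.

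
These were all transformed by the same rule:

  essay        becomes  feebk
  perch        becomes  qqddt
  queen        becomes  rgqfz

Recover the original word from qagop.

A repeating key of period 3 is used — shifts +1, +12, +12 over and over.
Decoding qagop: q−1=p, a−12=o, g−12=u, o−1=n, p−12=d.

pound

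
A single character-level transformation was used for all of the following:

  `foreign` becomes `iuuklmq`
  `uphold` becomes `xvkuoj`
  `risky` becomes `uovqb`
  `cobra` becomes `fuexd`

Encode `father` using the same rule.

igwnhx

The shifts repeat in a cycle of length 2: positions 0,1,… shift by +3, +6, then the pattern repeats.
On father: f+3=i, a+6=g, t+3=w, h+6=n, e+3=h, r+6=x.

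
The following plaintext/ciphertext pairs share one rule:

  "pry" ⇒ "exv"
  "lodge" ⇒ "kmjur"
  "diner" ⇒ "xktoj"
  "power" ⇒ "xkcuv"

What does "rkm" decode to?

gel

The word is reversed, then every letter is shifted forward by 6.
Decoding rkm: shift back: r−6=l, k−6=e, m−6=g → leg; then reverse → gel.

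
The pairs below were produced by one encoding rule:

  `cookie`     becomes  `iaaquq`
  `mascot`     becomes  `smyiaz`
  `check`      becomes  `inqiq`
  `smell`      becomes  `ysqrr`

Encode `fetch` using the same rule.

lqzin

The shift depends on letter class: consonant c→i is +6, but vowel o→a is +12. The rule splits by letter class: vowels +12, consonants +6.
For fetch: f(cons)+6=l, e(vowel)+12=q, t(cons)+6=z, c(cons)+6=i, h(cons)+6=n.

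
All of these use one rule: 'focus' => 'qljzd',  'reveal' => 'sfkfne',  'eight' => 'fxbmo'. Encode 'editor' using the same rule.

f(5)→q(16) and o(14)→l(11) fit y≡11x+13 (mod 26); the inverse of 11 mod 26 is 19. Treating letters as 0–25, the rule is x ↦ 11x + 13 (mod 26).
For editor: e(4)→11·4+13≡5=f; d(3)→11·3+13≡20=u; i(8)→11·8+13≡23=x; t(19)→11·19+13≡14=o; o(14)→11·14+13≡11=l; r(17)→11·17+13≡18=s (all mod 26).

fuxols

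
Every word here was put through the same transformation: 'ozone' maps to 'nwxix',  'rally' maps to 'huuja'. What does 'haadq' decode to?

hurry

Read the word backwards and shift each letter +9.
Decoding haadq: shift back: h−9=y, a−9=r, a−9=r, d−9=u, q−9=h → yrruh; then reverse → hurry.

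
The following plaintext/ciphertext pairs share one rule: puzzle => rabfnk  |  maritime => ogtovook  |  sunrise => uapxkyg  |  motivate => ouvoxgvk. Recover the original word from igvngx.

gather

Shifts by position in puzzle: pos 0: p→r (+2), pos 1: u→a (+6), pos 2: z→b (+2), pos 3: z→f (+6) — repeating every 2. The shifts repeat in a cycle of length 2: positions 0,1,… shift by +2, +6, then the pattern repeats.
Decoding igvngx: i−2=g, g−6=a, v−2=t, n−6=h, g−2=e, x−6=r.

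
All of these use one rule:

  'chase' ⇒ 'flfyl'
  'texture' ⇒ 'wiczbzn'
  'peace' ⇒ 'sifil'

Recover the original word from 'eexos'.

In chase: c→f is +3, h→l is +4, a→f is +5, s→y is +6 — the shift increases by 1 each position. Each letter shifts forward by (position + 3), i.e. 3, 4, 5, … — the shift grows by one for each successive letter.
Reversing it on eexos: e−3=b, e−4=a, x−5=s, o−6=i, s−7=l.

basil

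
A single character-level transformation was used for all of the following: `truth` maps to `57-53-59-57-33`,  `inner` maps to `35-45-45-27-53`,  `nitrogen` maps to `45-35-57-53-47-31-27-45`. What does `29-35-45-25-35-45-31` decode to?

finding

t(#20)→57 and r(#18)→53: differences scale by 2, so n = 2·pos + 17. The formula is n = 2×(alphabet index, a=1) + 17.
Reversing it on 29-35-45-25-35-45-31: 29→(29−17)÷2=6=f, 35→(35−17)÷2=9=i, 45→(45−17)÷2=14=n, 25→(25−17)÷2=4=d, 35→(35−17)÷2=9=i, 45→(45−17)÷2=14=n, 31→(31−17)÷2=7=g.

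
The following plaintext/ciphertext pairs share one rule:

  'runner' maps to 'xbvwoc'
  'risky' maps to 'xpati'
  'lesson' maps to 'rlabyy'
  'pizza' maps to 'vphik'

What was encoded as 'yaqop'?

stiff

In runner: r→x is +6, u→b is +7, n→v is +8, n→w is +9 — the shift increases by 1 each position. The shift increases by 1 at each position, starting from +6: 6, 7, 8, ….
Decoding yaqop: y−6=s, a−7=t, q−8=i, o−9=f, p−10=f.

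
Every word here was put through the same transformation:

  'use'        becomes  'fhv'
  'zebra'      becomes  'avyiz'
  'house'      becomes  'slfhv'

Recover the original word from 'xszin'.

charm

Letters are reflected about the middle of the alphabet (position → 25−position): Atbash.
Reversing it on xszin: x↔c, s↔h, z↔a, i↔r, n↔m.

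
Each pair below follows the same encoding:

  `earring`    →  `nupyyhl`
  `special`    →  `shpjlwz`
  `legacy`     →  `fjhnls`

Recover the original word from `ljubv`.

The output letters match the input read backwards, each shifted +7: earring reversed is gnirrae. Two steps: reverse the string, then apply a Caesar shift of +7.
Decoding ljubv: shift back: l−7=e, j−7=c, u−7=n, b−7=u, v−7=o → ecnuo; then reverse → ounce.

ounce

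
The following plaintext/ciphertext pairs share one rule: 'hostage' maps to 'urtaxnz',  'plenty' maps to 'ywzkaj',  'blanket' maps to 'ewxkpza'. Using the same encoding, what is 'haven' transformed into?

uxozk

h(7)→u(20) and o(14)→r(17) fit y≡7x+23 (mod 26); the inverse of 7 mod 26 is 15. Treating letters as 0–25, the rule is x ↦ 7x + 23 (mod 26).
Applying it to haven: h(7)→7·7+23≡20=u; a(0)→7·0+23≡23=x; v(21)→7·21+23≡14=o; e(4)→7·4+23≡25=z; n(13)→7·13+23≡10=k (all mod 26).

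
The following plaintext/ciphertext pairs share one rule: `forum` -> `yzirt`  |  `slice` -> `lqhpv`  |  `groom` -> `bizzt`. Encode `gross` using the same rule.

Each letter's alphabet position (a=0..z=25) is mapped through 3·x+9 mod 26 — an affine cipher.
Applying it to gross: g(6)→3·6+9≡1=b; r(17)→3·17+9≡8=i; o(14)→3·14+9≡25=z; s(18)→3·18+9≡11=l; s(18)→3·18+9≡11=l (all mod 26).

bizll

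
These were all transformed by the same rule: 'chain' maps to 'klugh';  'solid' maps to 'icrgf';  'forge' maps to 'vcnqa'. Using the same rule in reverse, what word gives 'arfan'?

elder

c(2)→k(10) and h(7)→l(11) fit y≡21x+20 (mod 26); the inverse of 21 mod 26 is 5. This is an affine cipher: with a=0,…,z=25, each position x becomes (21x+20) mod 26.
Undoing it on arfan: a(0)→5·(0−20)≡4=e; r(17)→5·(17−20)≡11=l; f(5)→5·(5−20)≡3=d; a(0)→5·(0−20)≡4=e; n(13)→5·(13−20)≡17=r (all mod 26).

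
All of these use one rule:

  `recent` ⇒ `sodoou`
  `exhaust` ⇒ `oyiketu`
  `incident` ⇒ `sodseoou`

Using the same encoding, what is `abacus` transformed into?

kckdet

The shift depends on letter class: consonant r→s is +1, but vowel e→o is +10. The rule splits by letter class: vowels +10, consonants +1.
Applying it to abacus: a(vowel)+10=k, b(cons)+1=c, a(vowel)+10=k, c(cons)+1=d, u(vowel)+10=e, s(cons)+1=t.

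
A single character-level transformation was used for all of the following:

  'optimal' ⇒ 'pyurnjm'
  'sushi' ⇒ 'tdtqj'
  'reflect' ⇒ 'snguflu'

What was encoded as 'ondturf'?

necktie

Shifts by position in optimal: pos 0: o→p (+1), pos 1: p→y (+9), pos 2: t→u (+1), pos 3: i→r (+9) — repeating every 2. The shifts repeat in a cycle of length 2: positions 0,1,… shift by +1, +9, then the pattern repeats.
Undoing it on ondturf: o−1=n, n−9=e, d−1=c, t−9=k, u−1=t, r−9=i, f−1=e.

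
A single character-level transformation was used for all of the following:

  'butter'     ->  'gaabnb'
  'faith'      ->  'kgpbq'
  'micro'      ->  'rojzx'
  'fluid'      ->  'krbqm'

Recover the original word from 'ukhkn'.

In butter: b→g is +5, u→a is +6, t→a is +7, t→b is +8 — the shift increases by 1 each position. The shift increases by 1 at each position, starting from +5: 5, 6, 7, ….
Undoing it on ukhkn: u−5=p, k−6=e, h−7=a, k−8=c, n−9=e.

peace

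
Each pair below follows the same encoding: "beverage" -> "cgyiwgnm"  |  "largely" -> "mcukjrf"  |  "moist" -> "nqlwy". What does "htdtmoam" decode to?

In beverage: b→c is +1, e→g is +2, v→y is +3, e→i is +4 — the shift increases by 1 each position. The shift increases by 1 at each position, starting from +1: 1, 2, 3, ….
Decoding htdtmoam: h−1=g, t−2=r, d−3=a, t−4=p, m−5=h, o−6=i, a−7=t, m−8=e.

graphite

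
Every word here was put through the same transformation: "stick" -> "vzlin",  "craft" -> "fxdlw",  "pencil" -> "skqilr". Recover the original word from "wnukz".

Shifts by position in stick: pos 0: s→v (+3), pos 1: t→z (+6), pos 2: i→l (+3), pos 3: c→i (+6) — repeating every 2. A repeating key of period 2 is used — shifts +3, +6 over and over.
Decoding wnukz: w−3=t, n−6=h, u−3=r, k−6=e, z−3=w.

threw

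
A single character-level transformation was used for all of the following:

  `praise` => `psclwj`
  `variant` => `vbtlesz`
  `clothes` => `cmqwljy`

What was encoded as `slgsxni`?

Each letter shifts forward by its position index (0, 1, 2, …) — the shift grows by one for each successive letter.
Undoing it on slgsxni: s−0=s, l−1=k, g−2=e, s−3=p, x−4=t, n−5=i, i−6=c.

skeptic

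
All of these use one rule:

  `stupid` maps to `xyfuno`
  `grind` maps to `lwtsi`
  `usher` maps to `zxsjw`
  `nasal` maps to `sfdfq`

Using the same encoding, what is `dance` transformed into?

ifyhj

Shifts by position in stupid: pos 0: s→x (+5), pos 1: t→y (+5), pos 2: u→f (+11), pos 3: p→u (+5), pos 4: i→n (+5), pos 5: d→o (+11) — repeating every 3. It's a Vigenère-style cipher with numeric key [5,5,11]: position i shifts by key[i mod 3].
For dance: d+5=i, a+5=f, n+11=y, c+5=h, e+5=j.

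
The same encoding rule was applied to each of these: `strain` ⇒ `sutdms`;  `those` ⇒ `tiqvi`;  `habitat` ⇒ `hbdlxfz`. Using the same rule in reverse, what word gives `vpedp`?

In strain: s→s is +0, t→u is +1, r→t is +2, a→d is +3 — the shift increases by 1 each position. Each letter shifts forward by its position index (0, 1, 2, …) — the shift grows by one for each successive letter.
Decoding vpedp: v−0=v, p−1=o, e−2=c, d−3=a, p−4=l.

vocal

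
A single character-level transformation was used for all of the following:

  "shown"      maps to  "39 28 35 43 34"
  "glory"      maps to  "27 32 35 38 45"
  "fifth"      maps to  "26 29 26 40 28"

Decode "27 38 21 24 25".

s is letter #19 and maps to 39: an offset of 20. The number is (letter's place in the alphabet, a=1) + 20.
Undoing it on 27 38 21 24 25: 27→(27−20)÷1=7=g, 38→(38−20)÷1=18=r, 21→(21−20)÷1=1=a, 24→(24−20)÷1=4=d, 25→(25−20)÷1=5=e.

grade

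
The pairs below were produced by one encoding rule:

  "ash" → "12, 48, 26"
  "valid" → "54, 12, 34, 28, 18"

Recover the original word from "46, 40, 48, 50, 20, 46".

roster

Each letter becomes 2×(its alphabet position, a=1..z=26) + 10.
Undoing it on 46, 40, 48, 50, 20, 46: 46→(46−10)÷2=18=r, 40→(40−10)÷2=15=o, 48→(48−10)÷2=19=s, 50→(50−10)÷2=20=t, 20→(20−10)÷2=5=e, 46→(46−10)÷2=18=r.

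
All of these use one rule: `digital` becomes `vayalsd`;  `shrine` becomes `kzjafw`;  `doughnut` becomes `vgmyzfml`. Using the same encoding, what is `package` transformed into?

hsucsyw

Compare letters: d→v is +18, i→a is +18, g→y is +18 — a constant shift. This is a Caesar cipher with shift 18.
Applying it to package: p+18=h, a+18=s, c+18=u, k+18=c, a+18=s, g+18=y, e+18=w.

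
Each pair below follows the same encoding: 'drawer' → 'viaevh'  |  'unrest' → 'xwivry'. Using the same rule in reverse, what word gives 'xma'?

wit

Two steps: reverse the string, then apply a Caesar shift of +4.
Reversing it on xma: shift back: x−4=t, m−4=i, a−4=w → tiw; then reverse → wit.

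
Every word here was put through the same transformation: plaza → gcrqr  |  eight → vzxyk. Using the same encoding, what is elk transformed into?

vcb

Compare letters: p→g is +17, l→c is +17, a→r is +17 — a constant shift. This is a Caesar cipher with shift 17.
For elk: e+17=v, l+17=c, k+17=b.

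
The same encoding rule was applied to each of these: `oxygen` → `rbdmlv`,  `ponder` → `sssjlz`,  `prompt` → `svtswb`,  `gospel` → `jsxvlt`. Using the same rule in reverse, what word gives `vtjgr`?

Letter i (0-indexed) is shifted by i+3, so successive shifts are 3, 4, 5, ….
Decoding vtjgr: v−3=s, t−4=p, j−5=e, g−6=a, r−7=k.

speak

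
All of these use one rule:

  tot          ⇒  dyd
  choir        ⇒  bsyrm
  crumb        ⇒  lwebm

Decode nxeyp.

The output letters match the input read backwards, each shifted +10: tot reversed is tot. Read the word backwards and shift each letter +10.
Decoding nxeyp: shift back: n−10=d, x−10=n, e−10=u, y−10=o, p−10=f → dnuof; then reverse → found.

found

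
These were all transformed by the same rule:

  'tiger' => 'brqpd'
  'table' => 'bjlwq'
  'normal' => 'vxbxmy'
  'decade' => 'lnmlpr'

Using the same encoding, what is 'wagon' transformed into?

ejqzz

The shift increases by 1 at each position, starting from +8: 8, 9, 10, ….
For wagon: w+8=e, a+9=j, g+10=q, o+11=z, n+12=z.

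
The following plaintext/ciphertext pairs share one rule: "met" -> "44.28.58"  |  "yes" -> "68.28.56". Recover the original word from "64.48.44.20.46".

woman

Each letter becomes 2×(its alphabet position, a=1..z=26) + 18.
Reversing it on 64.48.44.20.46: 64→(64−18)÷2=23=w, 48→(48−18)÷2=15=o, 44→(44−18)÷2=13=m, 20→(20−18)÷2=1=a, 46→(46−18)÷2=14=n.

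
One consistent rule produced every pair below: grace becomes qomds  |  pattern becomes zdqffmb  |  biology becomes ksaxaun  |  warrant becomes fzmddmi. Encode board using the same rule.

The output letters match the input read backwards, each shifted +12: grace reversed is ecarg. The word is reversed, then every letter is shifted forward by 12.
On board: reverse → draob; then shift: d+12=p, r+12=d, a+12=m, o+12=a, b+12=n.

pdman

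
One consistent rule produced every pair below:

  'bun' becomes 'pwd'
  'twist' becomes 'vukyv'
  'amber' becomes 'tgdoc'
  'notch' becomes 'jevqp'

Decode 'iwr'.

The output letters match the input read backwards, each shifted +2: bun reversed is nub. Two steps: reverse the string, then apply a Caesar shift of +2.
Reversing it on iwr: shift back: i−2=g, w−2=u, r−2=p → gup; then reverse → pug.

pug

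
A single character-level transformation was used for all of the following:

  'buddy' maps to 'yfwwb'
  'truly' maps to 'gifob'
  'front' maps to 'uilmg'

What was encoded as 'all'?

zoo

Each pair mirrors across the alphabet (b↔y, u↔f, d↔w): positions sum to 25. Letters are reflected about the middle of the alphabet (position → 25−position): Atbash.
Decoding all: a↔z, l↔o, l↔o.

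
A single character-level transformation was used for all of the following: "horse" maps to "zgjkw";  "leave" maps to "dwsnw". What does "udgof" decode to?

Every letter moves 18 places later in the alphabet, wrapping around z→a.
Reversing it on udgof: u−18=c, d−18=l, g−18=o, o−18=w, f−18=n.

clown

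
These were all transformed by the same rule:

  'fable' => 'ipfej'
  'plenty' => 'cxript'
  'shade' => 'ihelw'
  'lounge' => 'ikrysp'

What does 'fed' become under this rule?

hij

The output letters match the input read backwards, each shifted +4: fable reversed is elbaf. The word is reversed, then every letter is shifted forward by 4.
For fed: reverse → def; then shift: d+4=h, e+4=i, f+4=j.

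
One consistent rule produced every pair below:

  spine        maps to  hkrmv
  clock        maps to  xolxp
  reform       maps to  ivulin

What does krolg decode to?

Each pair mirrors across the alphabet (s↔h, p↔k, i↔r): positions sum to 25. Letters are reflected about the middle of the alphabet (position → 25−position): Atbash.
Decoding krolg: k↔p, r↔i, o↔l, l↔o, g↔t.

pilot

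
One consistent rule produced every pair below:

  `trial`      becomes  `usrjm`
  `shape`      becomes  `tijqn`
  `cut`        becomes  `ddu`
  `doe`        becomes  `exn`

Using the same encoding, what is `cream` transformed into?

Vowels shift forward by 9 and consonants shift forward by 1.
On cream: c(cons)+1=d, r(cons)+1=s, e(vowel)+9=n, a(vowel)+9=j, m(cons)+1=n.

dsnjn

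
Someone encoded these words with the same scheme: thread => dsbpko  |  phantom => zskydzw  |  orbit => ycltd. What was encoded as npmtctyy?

Shifts by position in thread: pos 0: t→d (+10), pos 1: h→s (+11), pos 2: r→b (+10), pos 3: e→p (+11) — repeating every 2. It's a Vigenère-style cipher with numeric key [10,11]: position i shifts by key[i mod 2].
Undoing it on npmtctyy: n−10=d, p−11=e, m−10=c, t−11=i, c−10=s, t−11=i, y−10=o, y−11=n.

decision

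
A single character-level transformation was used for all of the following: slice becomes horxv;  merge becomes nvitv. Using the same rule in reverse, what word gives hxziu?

scarf

Letters are reflected about the middle of the alphabet (position → 25−position): Atbash.
Reversing it on hxziu: h↔s, x↔c, z↔a, i↔r, u↔f.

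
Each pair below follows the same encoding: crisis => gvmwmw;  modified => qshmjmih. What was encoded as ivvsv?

error

Compare letters: c→g is +4, r→v is +4, i→m is +4 — a constant shift. This is a Caesar cipher with shift 4.
Reversing it on ivvsv: i−4=e, v−4=r, v−4=r, s−4=o, v−4=r.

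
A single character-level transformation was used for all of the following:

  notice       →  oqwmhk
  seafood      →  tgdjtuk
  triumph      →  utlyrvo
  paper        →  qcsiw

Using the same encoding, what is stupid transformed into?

tvxtnj

In notice: n→o is +1, o→q is +2, t→w is +3, i→m is +4 — the shift increases by 1 each position. Letter i (0-indexed) is shifted by i+1, so successive shifts are 1, 2, 3, ….
For stupid: s+1=t, t+2=v, u+3=x, p+4=t, i+5=n, d+6=j.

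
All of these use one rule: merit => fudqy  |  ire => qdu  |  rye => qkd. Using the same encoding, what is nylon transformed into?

zaxkz

The output letters match the input read backwards, each shifted +12: merit reversed is tirem. Two steps: reverse the string, then apply a Caesar shift of +12.
For nylon: reverse → nolyn; then shift: n+12=z, o+12=a, l+12=x, y+12=k, n+12=z.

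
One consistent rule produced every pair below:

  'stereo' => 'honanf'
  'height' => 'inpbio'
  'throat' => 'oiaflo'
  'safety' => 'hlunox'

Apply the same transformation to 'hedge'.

ingbn

s(18)→h(7) and t(19)→o(14) fit y≡7x+11 (mod 26); the inverse of 7 mod 26 is 15. Treating letters as 0–25, the rule is x ↦ 7x + 11 (mod 26).
On hedge: h(7)→7·7+11≡8=i; e(4)→7·4+11≡13=n; d(3)→7·3+11≡6=g; g(6)→7·6+11≡1=b; e(4)→7·4+11≡13=n (all mod 26).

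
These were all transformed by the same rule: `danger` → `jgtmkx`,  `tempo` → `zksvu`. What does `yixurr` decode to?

scroll

Compare letters: d→j is +6, a→g is +6, n→t is +6 — a constant shift. Each letter is shifted forward by 6 in the alphabet (a Caesar shift of +6).
Decoding yixurr: y−6=s, i−6=c, x−6=r, u−6=o, r−6=l, r−6=l.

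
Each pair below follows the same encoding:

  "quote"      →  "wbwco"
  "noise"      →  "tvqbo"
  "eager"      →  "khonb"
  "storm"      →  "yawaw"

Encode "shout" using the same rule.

In quote: q→w is +6, u→b is +7, o→w is +8, t→c is +9 — the shift increases by 1 each position. The shift increases by 1 at each position, starting from +6: 6, 7, 8, ….
Applying it to shout: s+6=y, h+7=o, o+8=w, u+9=d, t+10=d.

yowdd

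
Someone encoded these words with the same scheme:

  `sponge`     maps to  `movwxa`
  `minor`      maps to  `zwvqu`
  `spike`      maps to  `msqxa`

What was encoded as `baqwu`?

The output letters match the input read backwards, each shifted +8: sponge reversed is egnops. The word is reversed, then every letter is shifted forward by 8.
Reversing it on baqwu: shift back: b−8=t, a−8=s, q−8=i, w−8=o, u−8=m → tsiom; then reverse → moist.

moist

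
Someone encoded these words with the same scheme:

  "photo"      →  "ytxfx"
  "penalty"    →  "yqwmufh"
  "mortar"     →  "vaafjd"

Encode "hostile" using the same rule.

Shifts by position in photo: pos 0: p→y (+9), pos 1: h→t (+12), pos 2: o→x (+9), pos 3: t→f (+12) — repeating every 2. It's a Vigenère-style cipher with numeric key [9,12]: position i shifts by key[i mod 2].
For hostile: h+9=q, o+12=a, s+9=b, t+12=f, i+9=r, l+12=x, e+9=n.

qabfrxn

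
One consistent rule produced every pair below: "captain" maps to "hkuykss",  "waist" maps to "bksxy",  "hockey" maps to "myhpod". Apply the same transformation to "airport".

The shift depends on letter class: consonant c→h is +5, but vowel a→k is +10. Two shifts are in play — +10 for a/e/i/o/u, +5 for every other letter.
For airport: a(vowel)+10=k, i(vowel)+10=s, r(cons)+5=w, p(cons)+5=u, o(vowel)+10=y, r(cons)+5=w, t(cons)+5=y.

kswuywy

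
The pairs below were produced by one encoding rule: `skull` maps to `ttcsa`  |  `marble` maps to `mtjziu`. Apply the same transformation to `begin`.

The output letters match the input read backwards, each shifted +8: skull reversed is lluks. Two steps: reverse the string, then apply a Caesar shift of +8.
Applying it to begin: reverse → nigeb; then shift: n+8=v, i+8=q, g+8=o, e+8=m, b+8=j.

vqomj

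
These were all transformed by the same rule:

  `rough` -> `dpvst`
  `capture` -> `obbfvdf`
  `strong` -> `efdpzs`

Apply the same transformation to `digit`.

The shift depends on letter class: consonant r→d is +12, but vowel o→p is +1. Two shifts are in play — +1 for a/e/i/o/u, +12 for every other letter.
Applying it to digit: d(cons)+12=p, i(vowel)+1=j, g(cons)+12=s, i(vowel)+1=j, t(cons)+12=f.

pjsjf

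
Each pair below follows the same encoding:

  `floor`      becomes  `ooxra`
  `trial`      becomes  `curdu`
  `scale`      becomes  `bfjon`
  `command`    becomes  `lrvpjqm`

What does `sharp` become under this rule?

It's a Vigenère-style cipher with numeric key [9,3]: position i shifts by key[i mod 2].
For sharp: s+9=b, h+3=k, a+9=j, r+3=u, p+9=y.

bkjuy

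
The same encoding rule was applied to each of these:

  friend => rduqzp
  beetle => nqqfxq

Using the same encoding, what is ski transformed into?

Compare letters: f→r is +12, r→d is +12, i→u is +12 — a constant shift. It's a constant shift of +12 (ROT12).
On ski: s+12=e, k+12=w, i+12=u.

ewu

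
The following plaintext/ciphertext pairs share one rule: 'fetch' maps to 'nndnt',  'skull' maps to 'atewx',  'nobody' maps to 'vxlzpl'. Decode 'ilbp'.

acre

The shift increases by 1 at each position, starting from +8: 8, 9, 10, ….
Undoing it on ilbp: i−8=a, l−9=c, b−10=r, p−11=e.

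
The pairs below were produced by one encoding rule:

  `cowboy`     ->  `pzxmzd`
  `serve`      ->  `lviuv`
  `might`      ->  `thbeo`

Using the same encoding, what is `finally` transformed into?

This is an affine cipher: with a=0,…,z=25, each position x becomes (3x+9) mod 26.
On finally: f(5)→3·5+9≡24=y; i(8)→3·8+9≡7=h; n(13)→3·13+9≡22=w; a(0)→3·0+9≡9=j; l(11)→3·11+9≡16=q; l(11)→3·11+9≡16=q; y(24)→3·24+9≡3=d (all mod 26).

yhwjqqd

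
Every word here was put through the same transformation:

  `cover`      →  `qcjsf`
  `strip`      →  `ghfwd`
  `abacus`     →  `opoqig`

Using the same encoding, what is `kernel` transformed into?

ysfbsz

Each letter is shifted forward by 14 in the alphabet (a Caesar shift of +14).
Applying it to kernel: k+14=y, e+14=s, r+14=f, n+14=b, e+14=s, l+14=z.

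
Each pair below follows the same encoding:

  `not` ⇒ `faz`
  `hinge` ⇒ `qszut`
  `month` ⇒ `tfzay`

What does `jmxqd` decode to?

The word is reversed, then every letter is shifted forward by 12.
Reversing it on jmxqd: shift back: j−12=x, m−12=a, x−12=l, q−12=e, d−12=r → xaler; then reverse → relax.

relax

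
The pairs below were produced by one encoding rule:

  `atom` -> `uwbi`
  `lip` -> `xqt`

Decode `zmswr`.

joker

Two steps: reverse the string, then apply a Caesar shift of +8.
Undoing it on zmswr: shift back: z−8=r, m−8=e, s−8=k, w−8=o, r−8=j → rekoj; then reverse → joker.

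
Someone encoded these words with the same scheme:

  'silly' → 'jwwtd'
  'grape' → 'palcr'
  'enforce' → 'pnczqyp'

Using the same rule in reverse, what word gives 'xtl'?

The output letters match the input read backwards, each shifted +11: silly reversed is yllis. Read the word backwards and shift each letter +11.
Decoding xtl: shift back: x−11=m, t−11=i, l−11=a → mia; then reverse → aim.

aim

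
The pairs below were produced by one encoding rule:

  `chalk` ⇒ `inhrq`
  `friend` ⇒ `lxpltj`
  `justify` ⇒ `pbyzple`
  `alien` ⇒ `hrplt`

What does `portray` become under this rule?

Two shifts are in play — +7 for a/e/i/o/u, +6 for every other letter.
Applying it to portray: p(cons)+6=v, o(vowel)+7=v, r(cons)+6=x, t(cons)+6=z, r(cons)+6=x, a(vowel)+7=h, y(cons)+6=e.

vvxzxhe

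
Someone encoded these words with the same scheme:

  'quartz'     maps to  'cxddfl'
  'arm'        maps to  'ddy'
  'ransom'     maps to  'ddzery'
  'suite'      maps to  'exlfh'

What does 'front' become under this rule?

The shift depends on letter class: consonant q→c is +12, but vowel u→x is +3. Two shifts are in play — +3 for a/e/i/o/u, +12 for every other letter.
For front: f(cons)+12=r, r(cons)+12=d, o(vowel)+3=r, n(cons)+12=z, t(cons)+12=f.

rdrzf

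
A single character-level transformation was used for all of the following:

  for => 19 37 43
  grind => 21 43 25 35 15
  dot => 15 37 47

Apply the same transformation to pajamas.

39 9 27 9 33 9 45

With a=1..z=26, the number is 2·pos + 7.
On pajamas: p=16→39, a=1→9, j=10→27, a=1→9, m=13→33, a=1→9, s=19→45.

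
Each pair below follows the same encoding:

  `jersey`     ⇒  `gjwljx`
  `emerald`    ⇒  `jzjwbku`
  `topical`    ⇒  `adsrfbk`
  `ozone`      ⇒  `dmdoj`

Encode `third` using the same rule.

acrwu

Treating letters as 0–25, the rule is x ↦ 15x + 1 (mod 26).
On third: t(19)→15·19+1≡0=a; h(7)→15·7+1≡2=c; i(8)→15·8+1≡17=r; r(17)→15·17+1≡22=w; d(3)→15·3+1≡20=u (all mod 26).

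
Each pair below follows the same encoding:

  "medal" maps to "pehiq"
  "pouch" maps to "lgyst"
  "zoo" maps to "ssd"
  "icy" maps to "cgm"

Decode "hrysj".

The output letters match the input read backwards, each shifted +4: medal reversed is ladem. The word is reversed, then every letter is shifted forward by 4.
Decoding hrysj: shift back: h−4=d, r−4=n, y−4=u, s−4=o, j−4=f → dnuof; then reverse → found.

found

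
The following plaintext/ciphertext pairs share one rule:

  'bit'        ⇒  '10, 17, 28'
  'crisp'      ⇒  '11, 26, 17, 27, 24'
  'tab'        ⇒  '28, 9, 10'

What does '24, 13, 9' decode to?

pea

b is letter #2 and maps to 10: an offset of 8. Each letter is replaced by its alphabet position (a=1..z=26) + 8.
Decoding 24, 13, 9: 24→(24−8)÷1=16=p, 13→(13−8)÷1=5=e, 9→(9−8)÷1=1=a.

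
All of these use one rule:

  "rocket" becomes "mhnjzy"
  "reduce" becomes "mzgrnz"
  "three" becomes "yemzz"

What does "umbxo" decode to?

r(17)→m(12) and o(14)→h(7) fit y≡19x+1 (mod 26); the inverse of 19 mod 26 is 11. Each letter's alphabet position (a=0..z=25) is mapped through 19·x+1 mod 26 — an affine cipher.
Reversing it on umbxo: u(20)→11·(20−1)≡1=b; m(12)→11·(12−1)≡17=r; b(1)→11·(1−1)≡0=a; x(23)→11·(23−1)≡8=i; o(14)→11·(14−1)≡13=n (all mod 26).

brain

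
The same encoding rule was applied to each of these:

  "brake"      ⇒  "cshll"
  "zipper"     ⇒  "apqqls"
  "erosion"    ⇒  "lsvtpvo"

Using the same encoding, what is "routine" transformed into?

The shift depends on letter class: consonant b→c is +1, but vowel a→h is +7. Two shifts are in play — +7 for a/e/i/o/u, +1 for every other letter.
For routine: r(cons)+1=s, o(vowel)+7=v, u(vowel)+7=b, t(cons)+1=u, i(vowel)+7=p, n(cons)+1=o, e(vowel)+7=l.

svbupol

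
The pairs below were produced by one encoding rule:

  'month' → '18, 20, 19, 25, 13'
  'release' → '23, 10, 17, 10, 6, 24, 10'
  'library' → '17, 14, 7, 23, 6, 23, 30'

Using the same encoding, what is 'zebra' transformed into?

Each letter is replaced by its alphabet position (a=1..z=26) + 5.
Applying it to zebra: z=26→31, e=5→10, b=2→7, r=18→23, a=1→6.

31, 10, 7, 23, 6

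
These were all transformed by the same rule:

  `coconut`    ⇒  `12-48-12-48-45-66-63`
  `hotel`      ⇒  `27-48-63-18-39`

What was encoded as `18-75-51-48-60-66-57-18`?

exposure

The formula is n = 3×(alphabet index, a=1) + 3.
Undoing it on 18-75-51-48-60-66-57-18: 18→(18−3)÷3=5=e, 75→(75−3)÷3=24=x, 51→(51−3)÷3=16=p, 48→(48−3)÷3=15=o, 60→(60−3)÷3=19=s, 66→(66−3)÷3=21=u, 57→(57−3)÷3=18=r, 18→(18−3)÷3=5=e.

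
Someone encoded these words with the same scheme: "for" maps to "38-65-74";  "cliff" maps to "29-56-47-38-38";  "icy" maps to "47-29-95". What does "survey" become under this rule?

f(#6)→38 and o(#15)→65: differences scale by 3, so n = 3·pos + 20. With a=1..z=26, the number is 3·pos + 20.
For survey: s=19→77, u=21→83, r=18→74, v=22→86, e=5→35, y=25→95.

77-83-74-86-35-95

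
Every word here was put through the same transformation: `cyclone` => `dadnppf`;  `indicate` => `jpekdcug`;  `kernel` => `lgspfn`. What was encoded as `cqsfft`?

border

Shifts by position in cyclone: pos 0: c→d (+1), pos 1: y→a (+2), pos 2: c→d (+1), pos 3: l→n (+2) — repeating every 2. It's a Vigenère-style cipher with numeric key [1,2]: position i shifts by key[i mod 2].
Decoding cqsfft: c−1=b, q−2=o, s−1=r, f−2=d, f−1=e, t−2=r.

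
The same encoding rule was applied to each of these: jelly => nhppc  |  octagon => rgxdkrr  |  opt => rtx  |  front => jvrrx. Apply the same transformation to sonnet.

wrrrhx

The shift depends on letter class: consonant j→n is +4, but vowel e→h is +3. Two shifts are in play — +3 for a/e/i/o/u, +4 for every other letter.
On sonnet: s(cons)+4=w, o(vowel)+3=r, n(cons)+4=r, n(cons)+4=r, e(vowel)+3=h, t(cons)+4=x.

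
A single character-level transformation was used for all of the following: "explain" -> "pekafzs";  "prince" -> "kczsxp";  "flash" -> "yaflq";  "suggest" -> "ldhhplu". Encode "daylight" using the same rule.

e(4)→p(15) and x(23)→e(4) fit y≡9x+5 (mod 26); the inverse of 9 mod 26 is 3. Treating letters as 0–25, the rule is x ↦ 9x + 5 (mod 26).
On daylight: d(3)→9·3+5≡6=g; a(0)→9·0+5≡5=f; y(24)→9·24+5≡13=n; l(11)→9·11+5≡0=a; i(8)→9·8+5≡25=z; g(6)→9·6+5≡7=h; h(7)→9·7+5≡16=q; t(19)→9·19+5≡20=u (all mod 26).

gfnazhqu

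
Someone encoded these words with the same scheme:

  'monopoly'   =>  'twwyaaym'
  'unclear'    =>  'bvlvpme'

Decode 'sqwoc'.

In monopoly: m→t is +7, o→w is +8, n→w is +9, o→y is +10 — the shift increases by 1 each position. Each letter shifts forward by (position + 7), i.e. 7, 8, 9, … — the shift grows by one for each successive letter.
Undoing it on sqwoc: s−7=l, q−8=i, w−9=n, o−10=e, c−11=r.

liner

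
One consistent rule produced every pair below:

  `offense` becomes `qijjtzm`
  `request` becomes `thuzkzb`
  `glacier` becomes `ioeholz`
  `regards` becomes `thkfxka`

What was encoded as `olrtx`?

minor

In offense: o→q is +2, f→i is +3, f→j is +4, e→j is +5 — the shift increases by 1 each position. Letter i (0-indexed) is shifted by i+2, so successive shifts are 2, 3, 4, ….
Decoding olrtx: o−2=m, l−3=i, r−4=n, t−5=o, x−6=r.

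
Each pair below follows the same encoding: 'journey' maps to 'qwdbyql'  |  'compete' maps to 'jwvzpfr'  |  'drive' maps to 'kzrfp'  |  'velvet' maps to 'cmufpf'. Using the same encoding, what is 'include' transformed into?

pvlvfpr

In journey: j→q is +7, o→w is +8, u→d is +9, r→b is +10 — the shift increases by 1 each position. Each letter shifts forward by (position + 7), i.e. 7, 8, 9, … — the shift grows by one for each successive letter.
On include: i+7=p, n+8=v, c+9=l, l+10=v, u+11=f, d+12=p, e+13=r.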